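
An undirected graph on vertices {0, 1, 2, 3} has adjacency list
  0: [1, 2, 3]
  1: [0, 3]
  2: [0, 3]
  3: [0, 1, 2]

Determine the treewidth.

2

A width-2 tree decomposition is:
Bags: B1 = {0, 2, 3}  B2 = {0, 1, 3}
Tree: B1–B2
Every bag has size at most 3, so the width is 3 − 1 = 2 and tw(G) ≤ 2. Conversely, {0, 1, 3} is a clique of size 3, and the vertices of any clique must share a bag in every tree decomposition; so some bag has ≥ 3 vertices and tw(G) ≥ 2. Therefore the treewidth is 2.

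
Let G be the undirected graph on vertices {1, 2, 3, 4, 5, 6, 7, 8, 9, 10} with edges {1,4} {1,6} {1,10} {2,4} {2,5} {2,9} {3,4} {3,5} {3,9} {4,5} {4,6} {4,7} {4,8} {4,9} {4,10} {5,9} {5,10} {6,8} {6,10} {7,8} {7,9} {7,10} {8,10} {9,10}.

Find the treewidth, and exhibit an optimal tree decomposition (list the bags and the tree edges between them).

Every bag has size at most 4, so the width is 4 − 1 = 3 and tw(G) ≤ 3. For the lower bound, the 4 vertices {4, 5, 9, 10} are pairwise adjacent, and any tree decomposition puts a clique entirely inside one bag — forcing width ≥ 3. The upper and lower bounds meet at 3, so that is the treewidth.

Treewidth 3.
Bags: B1 = {4, 5, 9, 10}  B2 = {4, 7, 9, 10}  B3 = {4, 7, 8, 10}  B4 = {4, 6, 8, 10}  B5 = {1, 4, 6, 10}  B6 = {3, 4, 5, 9}  B7 = {2, 4, 5, 9}
Tree: B1–B2, B2–B3, B3–B4, B4–B5, B1–B6, B1–B7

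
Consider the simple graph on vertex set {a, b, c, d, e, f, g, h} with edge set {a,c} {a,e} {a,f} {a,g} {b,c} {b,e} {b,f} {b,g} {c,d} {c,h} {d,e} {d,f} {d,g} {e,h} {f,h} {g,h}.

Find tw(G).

4

A width-4 tree decomposition is:
Bags: B1 = {c, e, f, g, h}  B2 = {c, d, e, f, g}  B3 = {b, c, e, f, g}  B4 = {a, c, e, f, g}
Tree: B1–B2, B2–B3, B3–B4
Each bag holds 5 vertices, so the decomposition has width 4, which upper-bounds the treewidth. For the lower bound: the 5 vertex sets {e,h}, {c,d}, {b,g}, {f}, {a} are disjoint, each induces a connected subgraph, and every pair is joined by at least one edge of G. Contracting each set to a single vertex therefore yields K_{5} as a minor, and since treewidth is minor-monotone, tw(G) ≥ tw(K_{5}) = 4. The upper and lower bounds meet at 4, so that is the treewidth.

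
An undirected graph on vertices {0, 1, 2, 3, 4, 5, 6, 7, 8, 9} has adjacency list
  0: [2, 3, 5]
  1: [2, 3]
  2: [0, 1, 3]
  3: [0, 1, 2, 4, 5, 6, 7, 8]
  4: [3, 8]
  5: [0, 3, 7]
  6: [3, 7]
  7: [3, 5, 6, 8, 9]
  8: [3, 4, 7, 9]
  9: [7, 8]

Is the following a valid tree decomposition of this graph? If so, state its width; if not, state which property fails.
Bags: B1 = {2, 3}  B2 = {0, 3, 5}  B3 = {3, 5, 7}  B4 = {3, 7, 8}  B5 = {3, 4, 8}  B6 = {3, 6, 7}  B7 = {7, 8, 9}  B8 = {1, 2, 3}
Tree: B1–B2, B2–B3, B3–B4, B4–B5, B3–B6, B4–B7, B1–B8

A tree decomposition must satisfy three properties: every vertex lies in some bag; for every edge, both endpoints lie together in some bag; and for every vertex, the bags containing it form a connected subtree. Here edge (0,2) lies in no bag, so the decomposition is invalid.

No — edge (0,2) lies in no bag.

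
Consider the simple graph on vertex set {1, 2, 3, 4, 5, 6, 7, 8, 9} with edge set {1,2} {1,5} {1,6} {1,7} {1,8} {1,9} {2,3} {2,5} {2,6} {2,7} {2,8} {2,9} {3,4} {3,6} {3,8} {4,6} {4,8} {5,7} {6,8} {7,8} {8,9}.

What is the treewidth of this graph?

A width-3 tree decomposition is:
Bags: B1 = {1, 2, 7, 8}  B2 = {1, 2, 8, 9}  B3 = {1, 2, 6, 8}  B4 = {1, 2, 5, 7}  B5 = {2, 3, 6, 8}  B6 = {3, 4, 6, 8}
Tree: B1–B2, B1–B3, B1–B4, B3–B5, B5–B6
Every bag has size at most 4, so the width is 4 − 1 = 3 and tw(G) ≤ 3. For the lower bound, the 4 vertices {1, 2, 8, 9} are pairwise adjacent, and any tree decomposition puts a clique entirely inside one bag — forcing width ≥ 3. Combining the bounds, tw(G) = 3.

3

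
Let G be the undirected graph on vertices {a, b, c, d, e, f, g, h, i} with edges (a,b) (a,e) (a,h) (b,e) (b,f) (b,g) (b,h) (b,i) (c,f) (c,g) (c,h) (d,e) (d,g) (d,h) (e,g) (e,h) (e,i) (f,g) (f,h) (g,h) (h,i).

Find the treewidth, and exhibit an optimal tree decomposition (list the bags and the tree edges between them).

Every bag has size at most 4, so the width is 4 − 1 = 3 and tw(G) ≤ 3. Conversely, {d, e, g, h} is a clique of size 4, and the vertices of any clique must share a bag in every tree decomposition; so some bag has ≥ 4 vertices and tw(G) ≥ 3. Hence tw(G) = 3 exactly.

Treewidth 3.
Bags: B1 = {b, e, h, i}  B2 = {b, e, g, h}  B3 = {b, f, g, h}  B4 = {d, e, g, h}  B5 = {a, b, e, h}  B6 = {c, f, g, h}
Tree: B1–B2, B2–B3, B2–B4, B2–B5, B3–B6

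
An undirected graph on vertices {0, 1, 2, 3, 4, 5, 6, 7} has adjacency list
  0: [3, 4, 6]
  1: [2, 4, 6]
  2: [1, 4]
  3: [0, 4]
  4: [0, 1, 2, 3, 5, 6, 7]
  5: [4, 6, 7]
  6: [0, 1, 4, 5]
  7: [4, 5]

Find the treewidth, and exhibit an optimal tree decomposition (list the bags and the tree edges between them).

The largest bag has 3 vertices, giving width 2; this decomposition certifies tw(G) ≤ 2. For the lower bound, the 3 vertices {1, 2, 4} are pairwise adjacent, and any tree decomposition puts a clique entirely inside one bag — forcing width ≥ 2. Combining the bounds, tw(G) = 2.

Treewidth 2.
One such decomposition:
Bags: B1 = {0, 4, 6}  B2 = {4, 5, 6}  B3 = {0, 3, 4}  B4 = {4, 5, 7}  B5 = {1, 4, 6}  B6 = {1, 2, 4}
Tree: B1–B2, B1–B3, B2–B4, B1–B5, B5–B6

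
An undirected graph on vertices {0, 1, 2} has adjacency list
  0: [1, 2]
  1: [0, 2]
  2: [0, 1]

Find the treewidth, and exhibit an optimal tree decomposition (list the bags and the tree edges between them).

A single bag containing all 3 vertices is trivially a valid decomposition of width 2. Conversely, {0, 1, 2} is a clique of size 3, and the vertices of any clique must share a bag in every tree decomposition; so some bag has ≥ 3 vertices and tw(G) ≥ 2. Hence tw(G) = 2 exactly.

Treewidth 2.
Bags: B1 = {0, 1, 2}
Tree: (single bag)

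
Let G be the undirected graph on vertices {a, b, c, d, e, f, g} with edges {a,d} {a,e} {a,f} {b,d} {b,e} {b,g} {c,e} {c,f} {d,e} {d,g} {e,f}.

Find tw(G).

A width-2 tree decomposition is:
Bags: B1 = {a, d, e}  B2 = {b, d, e}  B3 = {b, d, g}  B4 = {a, e, f}  B5 = {c, e, f}
Tree: B1–B2, B2–B3, B1–B4, B4–B5
Each bag holds 3 vertices, so the decomposition has width 2, which upper-bounds the treewidth. On the other hand G contains the 3-clique {b, d, g}. A clique must lie in a single bag of any decomposition, so no decomposition can have width below 2. The upper and lower bounds meet at 2, so that is the treewidth.

2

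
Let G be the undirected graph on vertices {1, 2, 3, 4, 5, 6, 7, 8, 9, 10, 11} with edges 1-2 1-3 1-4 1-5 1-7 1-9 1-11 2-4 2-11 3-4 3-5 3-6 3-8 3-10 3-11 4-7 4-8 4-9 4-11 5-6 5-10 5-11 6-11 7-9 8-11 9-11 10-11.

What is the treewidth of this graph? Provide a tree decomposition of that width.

Treewidth 3.
Bags: B1 = {1, 3, 4, 11}  B2 = {1, 4, 9, 11}  B3 = {1, 4, 7, 9}  B4 = {1, 3, 5, 11}  B5 = {3, 5, 6, 11}  B6 = {1, 2, 4, 11}  B7 = {3, 4, 8, 11}  B8 = {3, 5, 10, 11}
Tree: B1–B2, B2–B3, B1–B4, B4–B5, B1–B6, B1–B7, B4–B8

Every bag has size at most 4, so the width is 4 − 1 = 3 and tw(G) ≤ 3. For the lower bound, the 4 vertices {1, 4, 9, 11} are pairwise adjacent, and any tree decomposition puts a clique entirely inside one bag — forcing width ≥ 3. Therefore the treewidth is 3.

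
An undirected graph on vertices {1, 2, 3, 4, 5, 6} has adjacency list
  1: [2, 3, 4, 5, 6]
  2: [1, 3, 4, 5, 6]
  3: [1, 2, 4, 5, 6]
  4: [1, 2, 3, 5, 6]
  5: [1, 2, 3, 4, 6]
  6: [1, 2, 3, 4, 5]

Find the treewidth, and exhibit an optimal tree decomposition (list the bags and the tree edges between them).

Treewidth 5.
Bags: B1 = {1, 2, 3, 4, 5, 6}
Tree: (single bag)

With just one bag of size 6, the width is 6 − 1 = 5, so tw(G) ≤ 5. On the other hand G contains the 6-clique {1, 2, 3, 4, 5, 6}. A clique must lie in a single bag of any decomposition, so no decomposition can have width below 5. Hence tw(G) = 5 exactly.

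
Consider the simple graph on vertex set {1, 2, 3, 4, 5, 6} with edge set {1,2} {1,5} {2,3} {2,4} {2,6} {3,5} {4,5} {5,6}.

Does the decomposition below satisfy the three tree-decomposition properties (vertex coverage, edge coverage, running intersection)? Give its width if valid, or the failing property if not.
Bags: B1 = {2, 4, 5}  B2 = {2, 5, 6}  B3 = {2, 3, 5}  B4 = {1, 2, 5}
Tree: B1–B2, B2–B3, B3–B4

Yes; width 2.

Vertex coverage: the bags together contain {1, 2, 3, 4, 5, 6}, the full vertex set. Edge coverage: each edge of G has both endpoints in at least one bag. Running intersection: for every vertex, the bags containing it form a connected subtree. All three properties hold, so this is a valid tree decomposition of width max|bag| − 1 = 2, and hence tw(G) ≤ 2.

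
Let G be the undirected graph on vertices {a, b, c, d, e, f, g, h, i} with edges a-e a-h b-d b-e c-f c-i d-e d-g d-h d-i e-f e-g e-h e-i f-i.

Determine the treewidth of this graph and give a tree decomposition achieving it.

Treewidth 2.
One such decomposition:
Bags: B1 = {d, e, g}  B2 = {b, d, e}  B3 = {d, e, i}  B4 = {d, e, h}  B5 = {e, f, i}  B6 = {c, f, i}  B7 = {a, e, h}
Tree: B1–B2, B2–B3, B2–B4, B3–B5, B5–B6, B4–B7

Each bag holds 3 vertices, so the decomposition has width 2, which upper-bounds the treewidth. For the lower bound, the 3 vertices {d, e, g} are pairwise adjacent, and any tree decomposition puts a clique entirely inside one bag — forcing width ≥ 2. Hence tw(G) = 2 exactly.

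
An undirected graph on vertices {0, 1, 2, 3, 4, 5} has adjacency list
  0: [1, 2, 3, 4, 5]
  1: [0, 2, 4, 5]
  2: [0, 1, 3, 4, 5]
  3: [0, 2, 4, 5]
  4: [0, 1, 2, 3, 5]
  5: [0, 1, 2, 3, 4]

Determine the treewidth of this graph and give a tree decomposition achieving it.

Every bag has size at most 5, so the width is 5 − 1 = 4 and tw(G) ≤ 4. Conversely, {0, 1, 2, 4, 5} is a clique of size 5, and the vertices of any clique must share a bag in every tree decomposition; so some bag has ≥ 5 vertices and tw(G) ≥ 4. The upper and lower bounds meet at 4, so that is the treewidth.

Treewidth 4.
One such decomposition:
Bags: B1 = {0, 1, 2, 4, 5}  B2 = {0, 2, 3, 4, 5}
Tree: B1–B2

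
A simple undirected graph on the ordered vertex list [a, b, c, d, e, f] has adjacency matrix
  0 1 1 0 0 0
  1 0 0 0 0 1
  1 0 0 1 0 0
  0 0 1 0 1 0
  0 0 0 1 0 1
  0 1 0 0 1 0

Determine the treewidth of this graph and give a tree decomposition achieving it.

Treewidth 2.
One optimal decomposition is:
Bags: B1 = {d, e, f}  B2 = {b, d, f}  B3 = {a, b, d}  B4 = {a, c, d}
Tree: B1–B2, B2–B3, B3–B4

Each bag holds 3 vertices, so the decomposition has width 2, which upper-bounds the treewidth. The edges d–e–f–b–a–c–d form a cycle, so G is not a tree and its treewidth is at least 2. Hence tw(G) = 2 exactly.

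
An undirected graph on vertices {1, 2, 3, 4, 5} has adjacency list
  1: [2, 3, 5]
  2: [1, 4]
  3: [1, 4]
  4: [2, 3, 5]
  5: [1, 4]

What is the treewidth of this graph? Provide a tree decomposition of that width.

The largest bag has 3 vertices, giving width 2; this decomposition certifies tw(G) ≤ 2. The edges 2–4–5–1–2 form a cycle, so G is not a tree and its treewidth is at least 2. Hence tw(G) = 2 exactly.

Treewidth 2.
One such decomposition:
Bags: B1 = {1, 2, 4}  B2 = {1, 4, 5}  B3 = {1, 3, 4}
Tree: B1–B2, B2–B3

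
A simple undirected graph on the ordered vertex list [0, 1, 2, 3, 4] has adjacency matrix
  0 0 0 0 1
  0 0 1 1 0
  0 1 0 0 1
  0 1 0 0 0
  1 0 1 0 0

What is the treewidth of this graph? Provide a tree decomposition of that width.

Treewidth 1.
One optimal decomposition is:
Bags: B1 = {0, 4}  B2 = {2, 4}  B3 = {1, 2}  B4 = {1, 3}
Tree: B1–B2, B2–B3, B3–B4

The largest bag has 2 vertices, giving width 1; this decomposition certifies tw(G) ≤ 1. Since G has at least one edge (e.g. 0–4), it is not an edgeless graph, so tw(G) ≥ 1. The upper and lower bounds meet at 1, so that is the treewidth.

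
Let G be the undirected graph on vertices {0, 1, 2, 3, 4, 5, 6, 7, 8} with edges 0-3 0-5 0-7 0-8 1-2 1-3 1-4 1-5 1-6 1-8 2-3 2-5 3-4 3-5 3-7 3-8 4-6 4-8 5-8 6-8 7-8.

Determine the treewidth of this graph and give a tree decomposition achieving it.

Treewidth 3.
Bags: B1 = {1, 3, 4, 8}  B2 = {1, 3, 5, 8}  B3 = {0, 3, 5, 8}  B4 = {1, 4, 6, 8}  B5 = {0, 3, 7, 8}  B6 = {1, 2, 3, 5}
Tree: B1–B2, B2–B3, B1–B4, B3–B5, B2–B6

Each bag holds 4 vertices, so the decomposition has width 3, which upper-bounds the treewidth. For the lower bound, the 4 vertices {0, 3, 5, 8} are pairwise adjacent, and any tree decomposition puts a clique entirely inside one bag — forcing width ≥ 3. Therefore the treewidth is 3.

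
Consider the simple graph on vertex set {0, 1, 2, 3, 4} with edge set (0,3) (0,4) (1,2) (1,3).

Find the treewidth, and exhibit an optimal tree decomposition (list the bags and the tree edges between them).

Treewidth 1.
One such decomposition:
Bags: B1 = {1, 2}  B2 = {1, 3}  B3 = {0, 3}  B4 = {0, 4}
Tree: B1–B2, B2–B3, B3–B4

The largest bag has 2 vertices, giving width 1; this decomposition certifies tw(G) ≤ 1. Any graph with an edge has treewidth ≥ 1, and G has the edge 2–1. Hence tw(G) = 1 exactly.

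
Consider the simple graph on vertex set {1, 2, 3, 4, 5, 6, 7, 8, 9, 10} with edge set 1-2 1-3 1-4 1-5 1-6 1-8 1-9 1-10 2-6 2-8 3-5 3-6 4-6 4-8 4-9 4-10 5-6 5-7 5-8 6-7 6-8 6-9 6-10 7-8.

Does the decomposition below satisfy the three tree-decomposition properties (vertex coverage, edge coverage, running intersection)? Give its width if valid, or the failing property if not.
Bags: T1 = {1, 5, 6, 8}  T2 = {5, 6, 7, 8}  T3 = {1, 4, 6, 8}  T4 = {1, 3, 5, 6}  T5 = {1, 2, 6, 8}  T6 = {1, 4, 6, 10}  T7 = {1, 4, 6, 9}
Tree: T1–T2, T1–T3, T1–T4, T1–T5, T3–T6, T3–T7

Yes; width 3.

Vertex coverage: the bags together contain {1, 2, 3, 4, 5, 6, 7, 8, 9, 10}, the full vertex set. Edge coverage: each edge of G has both endpoints in at least one bag. Running intersection: for every vertex, the bags containing it form a connected subtree. All three properties hold, so this is a valid tree decomposition of width max|bag| − 1 = 3, and hence tw(G) ≤ 3.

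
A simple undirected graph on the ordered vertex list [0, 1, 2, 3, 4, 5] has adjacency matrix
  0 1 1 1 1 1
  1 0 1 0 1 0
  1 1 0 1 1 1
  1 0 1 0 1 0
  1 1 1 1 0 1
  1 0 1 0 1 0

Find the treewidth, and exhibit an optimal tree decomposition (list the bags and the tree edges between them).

Every bag has size at most 4, so the width is 4 − 1 = 3 and tw(G) ≤ 3. On the other hand G contains the 4-clique {0, 1, 2, 4}. A clique must lie in a single bag of any decomposition, so no decomposition can have width below 3. Combining the bounds, tw(G) = 3.

Treewidth 3.
One such decomposition:
Bags: B1 = {0, 2, 3, 4}  B2 = {0, 2, 4, 5}  B3 = {0, 1, 2, 4}
Tree: B1–B2, B1–B3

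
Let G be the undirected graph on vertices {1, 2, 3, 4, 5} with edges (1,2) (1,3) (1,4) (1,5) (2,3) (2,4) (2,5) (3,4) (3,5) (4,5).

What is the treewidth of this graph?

4

A width-4 tree decomposition is:
Bags: B1 = {1, 2, 3, 4, 5}
Tree: (single bag)
With just one bag of size 5, the width is 5 − 1 = 4, so tw(G) ≤ 4. Conversely, {1, 2, 3, 4, 5} is a clique of size 5, and the vertices of any clique must share a bag in every tree decomposition; so some bag has ≥ 5 vertices and tw(G) ≥ 4. The upper and lower bounds meet at 4, so that is the treewidth.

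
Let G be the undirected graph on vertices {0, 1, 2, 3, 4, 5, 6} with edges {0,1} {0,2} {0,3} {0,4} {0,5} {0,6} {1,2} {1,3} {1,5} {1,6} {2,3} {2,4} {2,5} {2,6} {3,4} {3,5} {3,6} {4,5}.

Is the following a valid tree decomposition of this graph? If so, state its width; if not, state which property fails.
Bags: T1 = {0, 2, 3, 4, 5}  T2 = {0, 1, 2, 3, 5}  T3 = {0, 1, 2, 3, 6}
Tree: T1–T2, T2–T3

Yes; width 4.

Vertex coverage: the bags together contain {0, 1, 2, 3, 4, 5, 6}, the full vertex set. Edge coverage: each edge of G has both endpoints in at least one bag. Running intersection: for every vertex, the bags containing it form a connected subtree. All three properties hold, so this is a valid tree decomposition of width max|bag| − 1 = 4, and hence tw(G) ≤ 4.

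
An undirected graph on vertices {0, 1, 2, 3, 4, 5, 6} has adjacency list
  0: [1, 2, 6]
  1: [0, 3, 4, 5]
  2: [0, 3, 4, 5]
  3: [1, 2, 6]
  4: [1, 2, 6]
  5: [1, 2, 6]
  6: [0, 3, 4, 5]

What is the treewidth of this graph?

A width-3 tree decomposition is:
Bags: B1 = {1, 2, 5, 6}  B2 = {1, 2, 4, 6}  B3 = {0, 1, 2, 6}  B4 = {1, 2, 3, 6}
Tree: B1–B2, B2–B3, B3–B4
Every bag has size at most 4, so the width is 4 − 1 = 3 and tw(G) ≤ 3. For the lower bound: the 4 vertex sets {5,6}, {2,4}, {1}, {0} are disjoint, each induces a connected subgraph, and every pair is joined by at least one edge of G. Contracting each set to a single vertex therefore yields K_{4} as a minor, and since treewidth is minor-monotone, tw(G) ≥ tw(K_{4}) = 3. Hence tw(G) = 3 exactly.

3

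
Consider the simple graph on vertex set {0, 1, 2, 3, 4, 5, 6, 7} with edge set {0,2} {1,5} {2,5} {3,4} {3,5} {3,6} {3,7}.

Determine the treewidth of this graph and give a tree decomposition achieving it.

Treewidth 1.
Bags: B1 = {3, 5}  B2 = {3, 4}  B3 = {3, 6}  B4 = {1, 5}  B5 = {3, 7}  B6 = {2, 5}  B7 = {0, 2}
Tree: B1–B2, B1–B3, B1–B4, B1–B5, B1–B6, B6–B7

The largest bag has 2 vertices, giving width 1; this decomposition certifies tw(G) ≤ 1. G has an edge, so its treewidth is at least 1. The upper and lower bounds meet at 1, so that is the treewidth.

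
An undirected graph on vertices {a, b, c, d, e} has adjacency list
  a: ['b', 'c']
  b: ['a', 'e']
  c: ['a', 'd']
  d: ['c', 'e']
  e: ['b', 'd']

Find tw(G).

A width-2 tree decomposition is:
Bags: B1 = {c, d, e}  B2 = {b, c, e}  B3 = {a, b, c}
Tree: B1–B2, B2–B3
Every bag has size at most 3, so the width is 3 − 1 = 2 and tw(G) ≤ 2. For the lower bound, G contains the cycle c–d–e–b–a–c, so G is not a forest; only forests have treewidth ≤ 1, hence tw(G) ≥ 2. Therefore the treewidth is 2.

2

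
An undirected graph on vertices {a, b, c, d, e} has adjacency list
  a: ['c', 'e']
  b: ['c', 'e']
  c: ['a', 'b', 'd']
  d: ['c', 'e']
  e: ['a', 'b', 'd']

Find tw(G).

A width-2 tree decomposition is:
Bags: B1 = {c, d, e}  B2 = {a, c, e}  B3 = {b, c, e}
Tree: B1–B2, B2–B3
Every bag has size at most 3, so the width is 3 − 1 = 2 and tw(G) ≤ 2. The edges c–d–e–a–c form a cycle, so G is not a tree and its treewidth is at least 2. Therefore the treewidth is 2.

2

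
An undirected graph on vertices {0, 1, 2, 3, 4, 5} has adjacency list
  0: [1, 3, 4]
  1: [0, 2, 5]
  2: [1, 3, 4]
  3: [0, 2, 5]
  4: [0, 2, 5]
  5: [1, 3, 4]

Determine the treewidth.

3

A width-3 tree decomposition is:
Bags: B1 = {0, 1, 2, 5}  B2 = {0, 2, 4, 5}  B3 = {0, 2, 3, 5}
Tree: B1–B2, B2–B3
Each bag holds 4 vertices, so the decomposition has width 3, which upper-bounds the treewidth. For the lower bound: the 4 vertex sets {1,2}, {4,5}, {0}, {3} are disjoint, each induces a connected subgraph, and every pair is joined by at least one edge of G. Contracting each set to a single vertex therefore yields K_{4} as a minor, and since treewidth is minor-monotone, tw(G) ≥ tw(K_{4}) = 3. Hence tw(G) = 3 exactly.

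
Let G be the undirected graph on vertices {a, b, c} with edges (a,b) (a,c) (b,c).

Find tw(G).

2

A width-2 tree decomposition is:
Bags: B1 = {a, b, c}
Tree: (single bag)
A single bag containing all 3 vertices is trivially a valid decomposition of width 2. Conversely, {a, b, c} is a clique of size 3, and the vertices of any clique must share a bag in every tree decomposition; so some bag has ≥ 3 vertices and tw(G) ≥ 2. Hence tw(G) = 2 exactly.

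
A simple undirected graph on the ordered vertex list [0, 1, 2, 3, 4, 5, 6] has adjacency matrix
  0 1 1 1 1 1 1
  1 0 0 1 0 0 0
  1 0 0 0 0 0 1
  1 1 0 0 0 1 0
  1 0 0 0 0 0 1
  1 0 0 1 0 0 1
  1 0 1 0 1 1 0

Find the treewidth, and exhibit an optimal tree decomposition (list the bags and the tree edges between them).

Treewidth 2.
Bags: B1 = {0, 2, 6}  B2 = {0, 5, 6}  B3 = {0, 3, 5}  B4 = {0, 4, 6}  B5 = {0, 1, 3}
Tree: B1–B2, B2–B3, B1–B4, B3–B5

The largest bag has 3 vertices, giving width 2; this decomposition certifies tw(G) ≤ 2. On the other hand G contains the 3-clique {0, 1, 3}. A clique must lie in a single bag of any decomposition, so no decomposition can have width below 2. Combining the bounds, tw(G) = 2.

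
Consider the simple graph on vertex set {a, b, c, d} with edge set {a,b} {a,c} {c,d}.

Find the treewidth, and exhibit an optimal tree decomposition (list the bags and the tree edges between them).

Treewidth 1.
Bags: B1 = {c, d}  B2 = {a, c}  B3 = {a, b}
Tree: B1–B2, B2–B3

Each bag holds 2 vertices, so the decomposition has width 1, which upper-bounds the treewidth. G has an edge, so its treewidth is at least 1. Therefore the treewidth is 1.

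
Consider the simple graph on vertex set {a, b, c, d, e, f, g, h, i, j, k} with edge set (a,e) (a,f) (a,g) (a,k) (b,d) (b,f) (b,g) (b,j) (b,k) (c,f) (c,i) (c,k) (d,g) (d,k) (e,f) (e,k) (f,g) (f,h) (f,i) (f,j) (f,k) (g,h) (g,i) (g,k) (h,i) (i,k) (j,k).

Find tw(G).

A width-3 tree decomposition is:
Bags: B1 = {b, f, g, k}  B2 = {a, f, g, k}  B3 = {f, g, i, k}  B4 = {f, g, h, i}  B5 = {a, e, f, k}  B6 = {c, f, i, k}  B7 = {b, f, j, k}  B8 = {b, d, g, k}
Tree: B1–B2, B2–B3, B3–B4, B2–B5, B3–B6, B1–B7, B1–B8
Each bag holds 4 vertices, so the decomposition has width 3, which upper-bounds the treewidth. On the other hand G contains the 4-clique {b, d, g, k}. A clique must lie in a single bag of any decomposition, so no decomposition can have width below 3. The upper and lower bounds meet at 3, so that is the treewidth.

3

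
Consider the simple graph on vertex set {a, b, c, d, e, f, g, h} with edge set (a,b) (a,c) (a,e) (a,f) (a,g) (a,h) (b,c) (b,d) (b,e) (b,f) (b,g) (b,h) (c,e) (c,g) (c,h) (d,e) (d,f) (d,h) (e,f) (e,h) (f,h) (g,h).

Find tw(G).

A width-4 tree decomposition is:
Bags: B1 = {a, b, c, e, h}  B2 = {a, b, c, g, h}  B3 = {a, b, e, f, h}  B4 = {b, d, e, f, h}
Tree: B1–B2, B1–B3, B3–B4
Each bag holds 5 vertices, so the decomposition has width 4, which upper-bounds the treewidth. For the lower bound, the 5 vertices {b, d, e, f, h} are pairwise adjacent, and any tree decomposition puts a clique entirely inside one bag — forcing width ≥ 4. Hence tw(G) = 4 exactly.

4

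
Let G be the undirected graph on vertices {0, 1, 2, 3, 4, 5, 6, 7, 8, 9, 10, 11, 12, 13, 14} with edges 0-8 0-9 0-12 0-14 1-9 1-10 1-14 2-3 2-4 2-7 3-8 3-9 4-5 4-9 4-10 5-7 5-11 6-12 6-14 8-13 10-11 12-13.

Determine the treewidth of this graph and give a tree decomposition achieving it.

Treewidth 3.
One optimal decomposition is:
Bags: B1 = {5, 7, 10, 11}  B2 = {4, 5, 7, 10}  B3 = {2, 4, 7, 10}  B4 = {1, 2, 4, 10}  B5 = {1, 2, 4, 9}  B6 = {1, 2, 3, 9}  B7 = {1, 3, 9, 14}  B8 = {0, 3, 9, 14}  B9 = {0, 3, 8, 14}  B10 = {0, 6, 8, 14}  B11 = {0, 6, 8, 12}  B12 = {6, 8, 12, 13}
Tree: B1–B2, B2–B3, B3–B4, B4–B5, B5–B6, B6–B7, B7–B8, B8–B9, B9–B10, B10–B11, B11–B12

The largest bag has 4 vertices, giving width 3; this decomposition certifies tw(G) ≤ 3. For the lower bound: the 4 vertex sets {5,7,11}, {10}, {4}, {1,2,3,9} are disjoint, each induces a connected subgraph, and every pair is joined by at least one edge of G. Contracting each set to a single vertex therefore yields K_{4} as a minor, and since treewidth is minor-monotone, tw(G) ≥ tw(K_{4}) = 3. Combining the bounds, tw(G) = 3.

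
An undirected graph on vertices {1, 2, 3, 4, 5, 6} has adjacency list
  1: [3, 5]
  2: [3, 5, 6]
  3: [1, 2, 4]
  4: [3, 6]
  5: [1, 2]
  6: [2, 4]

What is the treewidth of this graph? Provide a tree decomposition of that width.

Every bag has size at most 3, so the width is 3 − 1 = 2 and tw(G) ≤ 2. Since 1–5–2–3–1 is a cycle in G, G is not acyclic. Forests are exactly the graphs of treewidth ≤ 1, so tw(G) ≥ 2. Therefore the treewidth is 2.

Treewidth 2.
Bags: B1 = {1, 3, 5}  B2 = {2, 3, 5}  B3 = {2, 3, 4}  B4 = {2, 4, 6}
Tree: B1–B2, B2–B3, B3–B4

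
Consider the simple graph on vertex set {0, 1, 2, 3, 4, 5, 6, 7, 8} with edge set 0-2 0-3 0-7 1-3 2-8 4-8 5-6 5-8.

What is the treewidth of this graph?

1

A width-1 tree decomposition is:
Bags: B1 = {0, 7}  B2 = {0, 2}  B3 = {2, 8}  B4 = {0, 3}  B5 = {4, 8}  B6 = {1, 3}  B7 = {5, 8}  B8 = {5, 6}
Tree: B1–B2, B2–B3, B1–B4, B3–B5, B4–B6, B3–B7, B7–B8
Every bag has size at most 2, so the width is 2 − 1 = 1 and tw(G) ≤ 1. Since G has at least one edge (e.g. 0–7), it is not an edgeless graph, so tw(G) ≥ 1. Hence tw(G) = 1 exactly.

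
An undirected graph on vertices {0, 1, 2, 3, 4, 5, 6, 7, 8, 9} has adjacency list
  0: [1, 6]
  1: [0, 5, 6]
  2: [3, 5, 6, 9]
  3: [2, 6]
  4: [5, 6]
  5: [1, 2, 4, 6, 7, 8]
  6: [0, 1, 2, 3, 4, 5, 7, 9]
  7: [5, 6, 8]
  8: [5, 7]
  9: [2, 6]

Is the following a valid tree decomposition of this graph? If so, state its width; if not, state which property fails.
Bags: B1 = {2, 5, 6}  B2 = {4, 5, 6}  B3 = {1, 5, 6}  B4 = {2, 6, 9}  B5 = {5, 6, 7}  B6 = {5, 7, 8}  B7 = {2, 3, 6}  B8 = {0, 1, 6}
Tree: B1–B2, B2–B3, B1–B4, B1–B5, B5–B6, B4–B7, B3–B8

Yes; width 2.

Vertex coverage: the bags together contain {0, 1, 2, 3, 4, 5, 6, 7, 8, 9}, the full vertex set. Edge coverage: each edge of G has both endpoints in at least one bag. Running intersection: for every vertex, the bags containing it form a connected subtree. All three properties hold, so this is a valid tree decomposition of width max|bag| − 1 = 2, and hence tw(G) ≤ 2.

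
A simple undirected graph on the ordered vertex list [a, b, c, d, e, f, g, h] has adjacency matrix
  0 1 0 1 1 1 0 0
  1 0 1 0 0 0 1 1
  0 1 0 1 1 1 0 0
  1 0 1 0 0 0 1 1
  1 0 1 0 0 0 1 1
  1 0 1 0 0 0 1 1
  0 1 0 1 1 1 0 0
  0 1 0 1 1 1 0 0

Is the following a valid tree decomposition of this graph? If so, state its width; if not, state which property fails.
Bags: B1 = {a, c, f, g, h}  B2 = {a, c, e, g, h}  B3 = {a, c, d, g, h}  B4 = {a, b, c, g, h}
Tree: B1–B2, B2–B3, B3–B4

Yes; width 4.

Checking the three conditions: (i) the bags cover all of {a, b, c, d, e, f, g, h}; (ii) for each edge, some bag contains both endpoints; (iii) the bags containing any fixed vertex form a subtree. All hold, so the decomposition is valid with width 5 − 1 = 4.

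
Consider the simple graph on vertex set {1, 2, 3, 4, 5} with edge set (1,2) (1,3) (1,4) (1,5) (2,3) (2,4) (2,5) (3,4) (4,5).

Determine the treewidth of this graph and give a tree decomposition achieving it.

Each bag holds 4 vertices, so the decomposition has width 3, which upper-bounds the treewidth. On the other hand G contains the 4-clique {1, 2, 3, 4}. A clique must lie in a single bag of any decomposition, so no decomposition can have width below 3. Combining the bounds, tw(G) = 3.

Treewidth 3.
One optimal decomposition is:
Bags: B1 = {1, 2, 4, 5}  B2 = {1, 2, 3, 4}
Tree: B1–B2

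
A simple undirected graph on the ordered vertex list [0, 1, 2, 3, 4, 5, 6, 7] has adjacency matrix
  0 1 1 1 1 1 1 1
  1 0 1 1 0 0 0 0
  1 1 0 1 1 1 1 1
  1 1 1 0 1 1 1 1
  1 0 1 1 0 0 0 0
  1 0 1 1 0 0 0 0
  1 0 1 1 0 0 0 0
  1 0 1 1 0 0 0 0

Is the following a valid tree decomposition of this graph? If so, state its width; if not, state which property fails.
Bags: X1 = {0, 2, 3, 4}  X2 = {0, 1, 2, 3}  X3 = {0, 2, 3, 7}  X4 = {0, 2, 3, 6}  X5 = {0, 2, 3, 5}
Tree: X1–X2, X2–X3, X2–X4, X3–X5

Checking the three conditions: (i) the bags cover all of {0, 1, 2, 3, 4, 5, 6, 7}; (ii) for each edge, some bag contains both endpoints; (iii) the bags containing any fixed vertex form a subtree. All hold, so the decomposition is valid with width 4 − 1 = 3.

Yes; width 3.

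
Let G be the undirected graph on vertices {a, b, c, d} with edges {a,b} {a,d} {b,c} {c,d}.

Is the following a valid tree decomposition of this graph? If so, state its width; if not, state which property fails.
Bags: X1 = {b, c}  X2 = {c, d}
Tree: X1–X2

No — vertex a appears in no bag.

A tree decomposition must satisfy three properties: every vertex lies in some bag; for every edge, both endpoints lie together in some bag; and for every vertex, the bags containing it form a connected subtree. Here vertex a appears in no bag, so the decomposition is invalid.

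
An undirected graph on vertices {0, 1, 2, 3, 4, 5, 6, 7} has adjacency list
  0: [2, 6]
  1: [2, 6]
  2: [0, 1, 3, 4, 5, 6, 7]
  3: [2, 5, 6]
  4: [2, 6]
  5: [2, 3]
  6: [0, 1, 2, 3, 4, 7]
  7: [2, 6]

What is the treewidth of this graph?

2

A width-2 tree decomposition is:
Bags: B1 = {2, 3, 6}  B2 = {2, 4, 6}  B3 = {0, 2, 6}  B4 = {2, 6, 7}  B5 = {1, 2, 6}  B6 = {2, 3, 5}
Tree: B1–B2, B1–B3, B2–B4, B3–B5, B1–B6
Each bag holds 3 vertices, so the decomposition has width 2, which upper-bounds the treewidth. On the other hand G contains the 3-clique {2, 3, 5}. A clique must lie in a single bag of any decomposition, so no decomposition can have width below 2. The upper and lower bounds meet at 2, so that is the treewidth.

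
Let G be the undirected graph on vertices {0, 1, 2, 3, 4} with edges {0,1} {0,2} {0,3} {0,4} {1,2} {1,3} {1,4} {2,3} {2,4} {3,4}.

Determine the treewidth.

A width-4 tree decomposition is:
Bags: B1 = {0, 1, 2, 3, 4}
Tree: (single bag)
A single bag containing all 5 vertices is trivially a valid decomposition of width 4. Conversely, {0, 1, 2, 3, 4} is a clique of size 5, and the vertices of any clique must share a bag in every tree decomposition; so some bag has ≥ 5 vertices and tw(G) ≥ 4. Therefore the treewidth is 4.

4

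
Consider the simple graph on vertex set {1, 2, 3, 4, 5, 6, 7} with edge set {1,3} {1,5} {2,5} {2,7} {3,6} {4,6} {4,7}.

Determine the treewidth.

A width-2 tree decomposition is:
Bags: B1 = {1, 3, 6}  B2 = {1, 5, 6}  B3 = {2, 5, 6}  B4 = {2, 6, 7}  B5 = {4, 6, 7}
Tree: B1–B2, B2–B3, B3–B4, B4–B5
Each bag holds 3 vertices, so the decomposition has width 2, which upper-bounds the treewidth. Since 6–3–1–5–2–7–4–6 is a cycle in G, G is not acyclic. Forests are exactly the graphs of treewidth ≤ 1, so tw(G) ≥ 2. The upper and lower bounds meet at 2, so that is the treewidth.

2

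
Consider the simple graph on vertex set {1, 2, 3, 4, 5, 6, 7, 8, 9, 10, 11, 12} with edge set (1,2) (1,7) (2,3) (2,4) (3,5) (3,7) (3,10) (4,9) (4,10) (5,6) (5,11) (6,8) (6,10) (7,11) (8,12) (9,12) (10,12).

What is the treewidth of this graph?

A width-3 tree decomposition is:
Bags: B1 = {1, 2, 7, 11}  B2 = {2, 3, 7, 11}  B3 = {2, 3, 5, 11}  B4 = {2, 3, 4, 5}  B5 = {3, 4, 5, 10}  B6 = {4, 5, 6, 10}  B7 = {4, 6, 9, 10}  B8 = {6, 9, 10, 12}  B9 = {6, 8, 9, 12}
Tree: B1–B2, B2–B3, B3–B4, B4–B5, B5–B6, B6–B7, B7–B8, B8–B9
Every bag has size at most 4, so the width is 4 − 1 = 3 and tw(G) ≤ 3. For the lower bound: the 4 vertex sets {1,7,11}, {2}, {3}, {4,5,6,10} are disjoint, each induces a connected subgraph, and every pair is joined by at least one edge of G. Contracting each set to a single vertex therefore yields K_{4} as a minor, and since treewidth is minor-monotone, tw(G) ≥ tw(K_{4}) = 3. Therefore the treewidth is 3.

3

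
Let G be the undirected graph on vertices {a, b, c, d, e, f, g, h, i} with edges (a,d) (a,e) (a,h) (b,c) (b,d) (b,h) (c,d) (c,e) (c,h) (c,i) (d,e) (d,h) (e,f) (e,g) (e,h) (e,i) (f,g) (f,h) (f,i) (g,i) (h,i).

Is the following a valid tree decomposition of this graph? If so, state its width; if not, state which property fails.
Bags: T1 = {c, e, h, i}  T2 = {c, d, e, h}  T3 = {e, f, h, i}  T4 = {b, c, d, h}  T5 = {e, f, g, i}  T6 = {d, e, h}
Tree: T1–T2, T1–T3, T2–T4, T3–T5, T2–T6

A tree decomposition must satisfy three properties: every vertex lies in some bag; for every edge, both endpoints lie together in some bag; and for every vertex, the bags containing it form a connected subtree. Here vertex a appears in no bag, so the decomposition is invalid.

No — vertex a appears in no bag.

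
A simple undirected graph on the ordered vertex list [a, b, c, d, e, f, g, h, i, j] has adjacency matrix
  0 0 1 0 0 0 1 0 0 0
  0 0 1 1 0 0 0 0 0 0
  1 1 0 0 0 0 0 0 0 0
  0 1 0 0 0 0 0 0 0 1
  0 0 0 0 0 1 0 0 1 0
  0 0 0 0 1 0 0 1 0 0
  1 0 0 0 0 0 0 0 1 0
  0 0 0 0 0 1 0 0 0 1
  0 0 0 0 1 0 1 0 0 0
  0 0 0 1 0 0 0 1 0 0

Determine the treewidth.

A width-2 tree decomposition is:
Bags: B1 = {b, d, j}  B2 = {b, c, j}  B3 = {a, c, j}  B4 = {a, g, j}  B5 = {g, i, j}  B6 = {e, i, j}  B7 = {e, f, j}  B8 = {f, h, j}
Tree: B1–B2, B2–B3, B3–B4, B4–B5, B5–B6, B6–B7, B7–B8
Each bag holds 3 vertices, so the decomposition has width 2, which upper-bounds the treewidth. The edges j–d–b–c–a–g–i–e–f–h–j form a cycle, so G is not a tree and its treewidth is at least 2. The upper and lower bounds meet at 2, so that is the treewidth.

2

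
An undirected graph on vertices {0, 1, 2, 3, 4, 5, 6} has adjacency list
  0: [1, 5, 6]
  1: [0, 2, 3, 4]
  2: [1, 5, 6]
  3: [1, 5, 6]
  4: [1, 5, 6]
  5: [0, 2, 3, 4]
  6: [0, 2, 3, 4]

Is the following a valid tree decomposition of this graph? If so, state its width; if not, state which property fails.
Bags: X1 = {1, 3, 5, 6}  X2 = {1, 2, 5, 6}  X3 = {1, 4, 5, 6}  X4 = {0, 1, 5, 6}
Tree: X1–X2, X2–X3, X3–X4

Checking the three conditions: (i) the bags cover all of {0, 1, 2, 3, 4, 5, 6}; (ii) for each edge, some bag contains both endpoints; (iii) the bags containing any fixed vertex form a subtree. All hold, so the decomposition is valid with width 4 − 1 = 3.

Yes; width 3.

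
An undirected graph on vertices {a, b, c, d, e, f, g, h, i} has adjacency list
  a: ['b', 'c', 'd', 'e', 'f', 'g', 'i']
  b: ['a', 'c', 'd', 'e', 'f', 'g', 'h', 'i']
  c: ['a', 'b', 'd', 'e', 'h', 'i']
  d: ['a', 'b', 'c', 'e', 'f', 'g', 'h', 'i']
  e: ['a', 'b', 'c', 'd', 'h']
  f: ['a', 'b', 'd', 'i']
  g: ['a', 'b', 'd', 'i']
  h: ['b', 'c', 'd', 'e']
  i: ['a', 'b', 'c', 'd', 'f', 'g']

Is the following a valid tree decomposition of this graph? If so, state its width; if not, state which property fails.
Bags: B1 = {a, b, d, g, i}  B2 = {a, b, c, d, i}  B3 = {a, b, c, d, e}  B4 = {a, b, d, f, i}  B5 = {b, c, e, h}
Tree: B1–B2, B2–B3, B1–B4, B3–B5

No — edge (d,h) lies in no bag.

A tree decomposition must satisfy three properties: every vertex lies in some bag; for every edge, both endpoints lie together in some bag; and for every vertex, the bags containing it form a connected subtree. Here edge (d,h) lies in no bag, so the decomposition is invalid.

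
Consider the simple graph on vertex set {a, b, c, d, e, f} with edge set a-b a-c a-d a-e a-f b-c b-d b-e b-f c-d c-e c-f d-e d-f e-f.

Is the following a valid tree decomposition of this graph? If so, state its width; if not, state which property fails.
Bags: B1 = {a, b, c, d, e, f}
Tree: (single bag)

Every vertex of G appears in some bag (union = {a, b, c, d, e, f}); every edge is covered by a bag; and for each vertex v the set of bags containing v is connected in the bag tree. The decomposition is therefore valid. The largest bag has 6 vertices, so the width is 5.

Yes; width 5.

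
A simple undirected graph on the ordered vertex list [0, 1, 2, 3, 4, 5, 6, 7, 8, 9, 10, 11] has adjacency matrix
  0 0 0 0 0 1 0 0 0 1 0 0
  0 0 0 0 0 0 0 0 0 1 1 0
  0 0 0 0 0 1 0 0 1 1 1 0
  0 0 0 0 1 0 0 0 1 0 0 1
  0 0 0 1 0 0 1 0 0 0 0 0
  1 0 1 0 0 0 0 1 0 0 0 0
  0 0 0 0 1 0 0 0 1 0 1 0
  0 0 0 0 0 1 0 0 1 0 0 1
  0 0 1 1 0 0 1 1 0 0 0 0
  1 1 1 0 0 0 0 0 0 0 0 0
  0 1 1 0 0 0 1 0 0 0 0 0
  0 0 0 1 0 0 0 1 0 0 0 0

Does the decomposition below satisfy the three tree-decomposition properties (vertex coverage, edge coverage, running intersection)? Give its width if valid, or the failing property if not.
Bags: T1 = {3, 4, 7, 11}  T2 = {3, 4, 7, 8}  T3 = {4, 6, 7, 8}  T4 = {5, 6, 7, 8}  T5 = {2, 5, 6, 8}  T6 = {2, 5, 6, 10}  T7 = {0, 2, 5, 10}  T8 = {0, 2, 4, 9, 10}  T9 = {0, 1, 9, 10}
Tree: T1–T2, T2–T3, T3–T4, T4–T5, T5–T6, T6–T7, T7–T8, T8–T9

No — bags containing vertex 4 are not connected in the tree.

A tree decomposition must satisfy three properties: every vertex lies in some bag; for every edge, both endpoints lie together in some bag; and for every vertex, the bags containing it form a connected subtree. Here bags containing vertex 4 are not connected in the tree, so the decomposition is invalid.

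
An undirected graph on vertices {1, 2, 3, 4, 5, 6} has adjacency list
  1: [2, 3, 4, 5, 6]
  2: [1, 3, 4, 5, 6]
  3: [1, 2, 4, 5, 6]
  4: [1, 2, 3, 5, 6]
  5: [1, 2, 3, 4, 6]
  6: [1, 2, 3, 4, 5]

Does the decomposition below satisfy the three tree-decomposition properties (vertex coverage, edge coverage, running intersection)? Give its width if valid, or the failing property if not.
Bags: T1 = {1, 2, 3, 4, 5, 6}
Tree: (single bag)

Vertex coverage: the bags together contain {1, 2, 3, 4, 5, 6}, the full vertex set. Edge coverage: each edge of G has both endpoints in at least one bag. Running intersection: for every vertex, the bags containing it form a connected subtree. All three properties hold, so this is a valid tree decomposition of width max|bag| − 1 = 5, and hence tw(G) ≤ 5.

Yes; width 5.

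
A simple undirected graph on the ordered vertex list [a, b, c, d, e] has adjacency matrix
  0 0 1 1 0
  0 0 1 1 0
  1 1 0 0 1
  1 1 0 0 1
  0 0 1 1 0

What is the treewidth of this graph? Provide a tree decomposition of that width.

Treewidth 2.
Bags: B1 = {c, d, e}  B2 = {b, c, d}  B3 = {a, c, d}
Tree: B1–B2, B2–B3

Each bag holds 3 vertices, so the decomposition has width 2, which upper-bounds the treewidth. The edges d–e–c–b–d form a cycle, so G is not a tree and its treewidth is at least 2. The upper and lower bounds meet at 2, so that is the treewidth.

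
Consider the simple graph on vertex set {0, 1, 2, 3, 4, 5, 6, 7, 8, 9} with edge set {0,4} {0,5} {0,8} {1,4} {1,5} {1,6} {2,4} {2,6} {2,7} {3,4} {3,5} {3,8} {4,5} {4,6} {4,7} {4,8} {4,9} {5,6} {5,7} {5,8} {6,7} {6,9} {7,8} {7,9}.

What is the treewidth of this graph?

3

A width-3 tree decomposition is:
Bags: B1 = {4, 5, 7, 8}  B2 = {3, 4, 5, 8}  B3 = {4, 5, 6, 7}  B4 = {2, 4, 6, 7}  B5 = {1, 4, 5, 6}  B6 = {0, 4, 5, 8}  B7 = {4, 6, 7, 9}
Tree: B1–B2, B1–B3, B3–B4, B3–B5, B1–B6, B4–B7
Each bag holds 4 vertices, so the decomposition has width 3, which upper-bounds the treewidth. On the other hand G contains the 4-clique {4, 6, 7, 9}. A clique must lie in a single bag of any decomposition, so no decomposition can have width below 3. Hence tw(G) = 3 exactly.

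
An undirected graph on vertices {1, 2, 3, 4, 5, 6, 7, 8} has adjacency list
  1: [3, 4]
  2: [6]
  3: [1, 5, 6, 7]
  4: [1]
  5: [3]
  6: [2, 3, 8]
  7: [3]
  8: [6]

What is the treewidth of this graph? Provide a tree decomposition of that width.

Treewidth 1.
One optimal decomposition is:
Bags: B1 = {3, 5}  B2 = {3, 6}  B3 = {1, 3}  B4 = {1, 4}  B5 = {3, 7}  B6 = {2, 6}  B7 = {6, 8}
Tree: B1–B2, B2–B3, B3–B4, B1–B5, B2–B6, B2–B7

Each bag holds 2 vertices, so the decomposition has width 1, which upper-bounds the treewidth. Any graph with an edge has treewidth ≥ 1, and G has the edge 5–3. Hence tw(G) = 1 exactly.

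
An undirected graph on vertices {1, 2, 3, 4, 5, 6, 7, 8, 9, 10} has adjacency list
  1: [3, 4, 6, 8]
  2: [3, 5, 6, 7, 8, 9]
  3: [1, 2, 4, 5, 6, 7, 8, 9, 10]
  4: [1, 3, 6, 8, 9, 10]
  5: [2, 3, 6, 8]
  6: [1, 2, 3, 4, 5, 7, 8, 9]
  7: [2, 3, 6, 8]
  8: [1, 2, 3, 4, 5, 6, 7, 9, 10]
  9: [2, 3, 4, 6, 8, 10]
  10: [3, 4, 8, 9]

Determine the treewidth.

4

A width-4 tree decomposition is:
Bags: B1 = {2, 3, 6, 7, 8}  B2 = {2, 3, 6, 8, 9}  B3 = {3, 4, 6, 8, 9}  B4 = {1, 3, 4, 6, 8}  B5 = {3, 4, 8, 9, 10}  B6 = {2, 3, 5, 6, 8}
Tree: B1–B2, B2–B3, B3–B4, B3–B5, B1–B6
The largest bag has 5 vertices, giving width 4; this decomposition certifies tw(G) ≤ 4. Conversely, {3, 4, 8, 9, 10} is a clique of size 5, and the vertices of any clique must share a bag in every tree decomposition; so some bag has ≥ 5 vertices and tw(G) ≥ 4. Combining the bounds, tw(G) = 4.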